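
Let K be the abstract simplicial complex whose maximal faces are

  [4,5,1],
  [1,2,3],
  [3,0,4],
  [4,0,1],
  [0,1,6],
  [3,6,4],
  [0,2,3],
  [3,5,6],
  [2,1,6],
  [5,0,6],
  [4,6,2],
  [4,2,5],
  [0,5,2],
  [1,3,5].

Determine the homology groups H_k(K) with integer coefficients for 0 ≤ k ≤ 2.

We work with the vertex ordering 0 < 1 < 2 < 3 < 4 < 5 < 6. The simplices of K, each written with vertices in increasing order, are:

  0-simplices (7): [0], [1], [2], [3], [4], [5], [6]
  1-simplices (21): [0,1], [0,2], [0,3], [0,4], [0,5], [0,6], [1,2], [1,3], [1,4], [1,5], [1,6], [2,3], [2,4], [2,5], [2,6], [3,4], [3,5], [3,6], [4,5], [4,6], [5,6]
  2-simplices (14): [0,1,4], [0,1,6], [0,2,3], [0,2,5], [0,3,4], [0,5,6], [1,2,3], [1,2,6], [1,3,5], [1,4,5], [2,4,5], [2,4,6], [3,4,6], [3,5,6]

Hence C_0 ≅ Z^7, C_1 ≅ Z^21, C_2 ≅ Z^14.

∂_1: C_1 → C_0 sends each edge [p,q] (with p < q) to q − p.
The resulting 7×21 matrix has rank 6, and its Smith normal form has invariant factors (1,1,1,1,1,1).

Boundary ∂_2: C_2 → C_1 maps a triangle to the signed sum of its edges. For instance
  ∂[1,3,5] = [3,5] − [1,5] + [1,3],
  ∂[3,5,6] = [5,6] − [3,6] + [3,5].
The resulting 21×14 matrix has rank 13, and its Smith normal form has invariant factors (1,1,1,1,1,1,1,1,1,1,1,1,1).

From H_k ≅ ker(∂_k) / im(∂_{k+1}) we obtain:

  H_0: rank C_0 − rank ∂_1 = 7 − 6 = 1, and the invariant factors of ∂_1 are all 1, so H_0 ≅ Z.
  H_1: rank ker ∂_1 − rank ∂_2 = (21 − 6) − 13 = 2, and the invariant factors of ∂_2 are all 1, so H_1 ≅ Z^2.
  H_2: rank ker ∂_2 − rank ∂_3 = (14 − 13) − 0 = 1, and there is no ∂_3, so H_2 ≅ Z.

H_0 ≅ Z,  H_1 ≅ Z^2,  H_2 ≅ Z.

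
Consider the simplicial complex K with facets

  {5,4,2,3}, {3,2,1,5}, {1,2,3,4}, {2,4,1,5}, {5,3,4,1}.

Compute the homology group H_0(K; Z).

H_0 = Z.

K has 5 vertices, 10 edges, 10 triangles, 5 3-simplices.
rank ∂_0 = 0, rank ∂_1 = 4 ⇒ b_0 = 5 − 0 − 4 = 1; all invariant factors of ∂_1 are 1 so no torsion. So H_0 = Z.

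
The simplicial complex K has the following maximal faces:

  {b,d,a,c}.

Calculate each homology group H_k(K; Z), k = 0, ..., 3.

Take the total order a < b < c < d on the vertex set. Then K (dimension 3) consists of the simplices:

  0-simplices (4): a, b, c, d
  1-simplices (6): ab, ac, ad, bc, bd, cd
  2-simplices (4): abc, abd, acd, bcd
  3-simplices (1): abcd

so the chain groups are C_0 ≅ Z^4, C_1 ≅ Z^6, C_2 ≅ Z^4, C_3 ≅ Z^1.

The boundary map ∂_1: C_1 → C_0 is given by ∂[p,q] = [q] − [p]. For instance
  ∂ab = b − a.
This gives a 4×6 integer matrix of rank 3; reducing to Smith normal form yields diagonal entries (1,1,1).

The boundary map ∂_2: C_2 → C_1 acts by ∂[p,q,r] = [q,r] − [p,r] + [p,q]. For instance
  ∂abc = bc − ac + ab,
  ∂acd = cd − ad + ac.
The resulting 6×4 matrix has rank 3, and its Smith normal form has invariant factors (1,1,1).

Boundary ∂_3: C_3 → C_2 sends each 3-simplex σ to the alternating sum Σ_i (−1)^i (σ with its i-th vertex removed). For instance
  ∂abcd = bcd − acd + abd − abc.
This gives a 4×1 integer matrix of rank 1; reducing to Smith normal form yields diagonal entries (1).

From H_k ≅ ker(∂_k) / im(∂_{k+1}) we obtain:

  H_0: rank C_0 − rank ∂_1 = 4 − 3 = 1, and the invariant factors of ∂_1 are all 1, so H_0 = Z.
  H_1: rank ker ∂_1 − rank ∂_2 = (6 − 3) − 3 = 0, and the invariant factors of ∂_2 are all 1, so H_1 = 0.
  H_2: rank ker ∂_2 − rank ∂_3 = (4 − 3) − 1 = 0, and the invariant factors of ∂_3 are all 1, so H_2 = 0.
  H_3: rank ker ∂_3 − rank ∂_4 = (1 − 1) − 0 = 0, and there is no ∂_4, so H_3 = 0.

H_0 = Z,  H_1 = 0,  H_2 = 0,  H_3 = 0.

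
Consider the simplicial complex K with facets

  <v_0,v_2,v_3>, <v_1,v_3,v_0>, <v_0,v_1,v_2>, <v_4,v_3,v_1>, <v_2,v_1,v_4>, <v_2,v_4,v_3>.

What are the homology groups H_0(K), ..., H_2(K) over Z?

We work with the vertex ordering v_0 < v_1 < v_2 < v_3 < v_4. The simplices of K, each written with vertices in increasing order, are:

  0-simplices (5): [v_0], [v_1], [v_2], [v_3], [v_4]
  1-simplices (9): [v_0,v_1], [v_0,v_2], [v_0,v_3], [v_1,v_2], [v_1,v_3], [v_1,v_4], [v_2,v_3], [v_2,v_4], [v_3,v_4]
  2-simplices (6): [v_0,v_1,v_2], [v_0,v_1,v_3], [v_0,v_2,v_3], [v_1,v_2,v_4], [v_1,v_3,v_4], [v_2,v_3,v_4]

so the chain groups are C_0 ≅ Z^5, C_1 ≅ Z^9, C_2 ≅ Z^6.

Boundary ∂_1: C_1 → C_0 sends each edge [p,q] (with p < q) to q − p. For instance
  ∂[v_1,v_4] = [v_4] − [v_1].
The 5×9 boundary matrix has rank 4 and Smith normal form diag(1,1,1,1).

Boundary ∂_2: C_2 → C_1 sends each 2-simplex [p,q,r] to [q,r] − [p,r] + [p,q]. For instance
  ∂[v_1,v_2,v_4] = [v_2,v_4] − [v_1,v_4] + [v_1,v_2],
  ∂[v_0,v_1,v_2] = [v_1,v_2] − [v_0,v_2] + [v_0,v_1].
As a 9×6 matrix over Z this has rank 5, with invariant factors (1,1,1,1,1).

Computing H_k = (kernel of ∂_k) / (image of ∂_{k+1}):

  H_0: rank C_0 − rank ∂_1 = 5 − 4 = 1, and the invariant factors of ∂_1 are all 1, so H_0 = Z.
  H_1: rank ker ∂_1 − rank ∂_2 = (9 − 4) − 5 = 0, and the invariant factors of ∂_2 are all 1, so H_1 = 0.
  H_2: rank ker ∂_2 − rank ∂_3 = (6 − 5) − 0 = 1, and there is no ∂_3, so H_2 = Z.

H_0 = Z,  H_1 = 0,  H_2 = Z.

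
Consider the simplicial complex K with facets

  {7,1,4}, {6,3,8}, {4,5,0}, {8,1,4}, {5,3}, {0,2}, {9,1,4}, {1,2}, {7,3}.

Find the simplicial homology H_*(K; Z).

Fix the vertex order 0 < 1 < 2 < 3 < 4 < 5 < 6 < 7 < 8 < 9 and write every simplex with vertices in increasing order. Then dim K = 2 and the simplices of K are:

  0-simplices (10): [0], [1], [2], [3], [4], [5], [6], [7], [8], [9]
  1-simplices (17): [0,2], [0,4], [0,5], [1,2], [1,4], [1,7], [1,8], [1,9], [3,5], [3,6], [3,7], [3,8], [4,5], [4,7], [4,8], [4,9], [6,8]
  2-simplices (5): [0,4,5], [1,4,7], [1,4,8], [1,4,9], [3,6,8]

so the chain groups are C_0 ≅ Z^10, C_1 ≅ Z^17, C_2 ≅ Z^5.

∂_1: C_1 → C_0 sends each edge [p,q] (with p < q) to q − p.
As a 10×17 matrix over Z this has rank 9, with invariant factors (1,1,1,1,1,1,1,1,1).

∂_2: C_2 → C_1 acts by ∂[p,q,r] = [q,r] − [p,r] + [p,q]. For instance
  ∂[1,4,7] = [4,7] − [1,7] + [1,4],
  ∂[1,4,9] = [4,9] − [1,9] + [1,4].
The 17×5 boundary matrix has rank 5 and Smith normal form diag(1,1,1,1,1).

From H_k ≅ ker(∂_k) / im(∂_{k+1}) we obtain:

  H_0: rank C_0 − rank ∂_1 = 10 − 9 = 1, and the invariant factors of ∂_1 are all 1, so H_0 = Z.
  H_1: rank ker ∂_1 − rank ∂_2 = (17 − 9) − 5 = 3, and the invariant factors of ∂_2 are all 1, so H_1 = Z^3.
  H_2: rank ker ∂_2 − rank ∂_3 = (5 − 5) − 0 = 0, and there is no ∂_3, so H_2 = 0.

As a check, the Euler characteristic is 10 − 17 + 5 = -2, which agrees with 1 − 3 + 0 = -2.

H_0 = Z,  H_1 = Z^3,  H_2 = 0.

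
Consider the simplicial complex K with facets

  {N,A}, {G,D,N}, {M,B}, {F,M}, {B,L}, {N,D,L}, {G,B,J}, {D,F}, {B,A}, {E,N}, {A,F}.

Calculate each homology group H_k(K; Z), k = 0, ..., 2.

H_0 = Z,  H_1 = Z^4,  H_2 = 0.

Take the total order A < B < D < E < F < G < J < L < M < N on the vertex set. Then K (dimension 2) consists of the simplices:

  0-simplices (10): A, B, D, E, F, G, J, L, M, N
  1-simplices (16): AB, AF, AN, BG, BJ, BL, BM, DF, DG, DL, DN, EN, FM, GJ, GN, LN
  2-simplices (3): BGJ, DGN, DLN

so the chain groups are C_0 ≅ Z^10, C_1 ≅ Z^16, C_2 ≅ Z^3.

∂_1: C_1 → C_0 is given by ∂[p,q] = [q] − [p].
As a 10×16 matrix over Z this has rank 9, with invariant factors (1,1,1,1,1,1,1,1,1).

The boundary map ∂_2: C_2 → C_1 acts by ∂[p,q,r] = [q,r] − [p,r] + [p,q]. For instance
  ∂DGN = GN − DN + DG,
  ∂BGJ = GJ − BJ + BG.
The 16×3 boundary matrix has rank 3 and Smith normal form diag(1,1,1).

Now H_k = ker ∂_k / im ∂_{k+1}, so:

  H_0: rank C_0 − rank ∂_1 = 10 − 9 = 1, and the invariant factors of ∂_1 are all 1, so H_0 ≅ Z.
  H_1: rank ker ∂_1 − rank ∂_2 = (16 − 9) − 3 = 4, and the invariant factors of ∂_2 are all 1, so H_1 ≅ Z^4.
  H_2: rank ker ∂_2 − rank ∂_3 = (3 − 3) − 0 = 0, and there is no ∂_3, so H_2 ≅ 0.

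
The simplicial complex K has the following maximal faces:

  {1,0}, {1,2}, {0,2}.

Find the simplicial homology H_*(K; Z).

H_0 = Z,  H_1 = Z.

Take the total order 0 < 1 < 2 on the vertex set. Then K (dimension 1) consists of the simplices:

  0-simplices (3): [0], [1], [2]
  1-simplices (3): [0,1], [0,2], [1,2]

Hence C_0 ≅ Z^3, C_1 ≅ Z^3.

The boundary map ∂_1: C_1 → C_0 is given by ∂[p,q] = [q] − [p].
As a 3×3 matrix over Z this has rank 2, with invariant factors (1,1).

Reading off H_k = ker ∂_k / im ∂_{k+1}:

  H_0: rank C_0 − rank ∂_1 = 3 − 2 = 1, and the invariant factors of ∂_1 are all 1, so H_0 = Z.
  H_1: rank ker ∂_1 − rank ∂_2 = (3 − 2) − 0 = 1, and there is no ∂_2, so H_1 = Z.

(K is a triangulation of the circle S^1.)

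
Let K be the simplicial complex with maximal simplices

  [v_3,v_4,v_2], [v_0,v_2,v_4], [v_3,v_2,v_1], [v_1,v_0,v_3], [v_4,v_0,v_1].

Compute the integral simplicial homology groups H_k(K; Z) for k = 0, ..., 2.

H_0 = Z,  H_1 = Z,  H_2 = 0.

Order the vertices as v_0 < v_1 < v_2 < v_3 < v_4. Listing each simplex with vertices in this order, K has dimension 2 with simplices:

  0-simplices (5): [v_0], [v_1], [v_2], [v_3], [v_4]
  1-simplices (10): [v_0,v_1], [v_0,v_2], [v_0,v_3], [v_0,v_4], [v_1,v_2], [v_1,v_3], [v_1,v_4], [v_2,v_3], [v_2,v_4], [v_3,v_4]
  2-simplices (5): [v_0,v_1,v_3], [v_0,v_1,v_4], [v_0,v_2,v_4], [v_1,v_2,v_3], [v_2,v_3,v_4]

giving chain groups C_0 ≅ Z^5, C_1 ≅ Z^10, C_2 ≅ Z^5.

The boundary map ∂_1: C_1 → C_0 maps an edge to its endpoints' difference, ∂[p,q] = q − p. For instance
  ∂[v_1,v_2] = [v_2] − [v_1].
The resulting 5×10 matrix has rank 4, and its Smith normal form has invariant factors (1,1,1,1).

The boundary map ∂_2: C_2 → C_1 acts by ∂[p,q,r] = [q,r] − [p,r] + [p,q]. For instance
  ∂[v_0,v_2,v_4] = [v_2,v_4] − [v_0,v_4] + [v_0,v_2],
  ∂[v_1,v_2,v_3] = [v_2,v_3] − [v_1,v_3] + [v_1,v_2].
This gives a 10×5 integer matrix of rank 5; reducing to Smith normal form yields diagonal entries (1,1,1,1,1).

From H_k ≅ ker(∂_k) / im(∂_{k+1}) we obtain:

  H_0: rank C_0 − rank ∂_1 = 5 − 4 = 1, and the invariant factors of ∂_1 are all 1, so H_0 = Z.
  H_1: rank ker ∂_1 − rank ∂_2 = (10 − 4) − 5 = 1, and the invariant factors of ∂_2 are all 1, so H_1 = Z.
  H_2: rank ker ∂_2 − rank ∂_3 = (5 − 5) − 0 = 0, and there is no ∂_3, so H_2 = 0.

(K is a triangulation of the Möbius band.)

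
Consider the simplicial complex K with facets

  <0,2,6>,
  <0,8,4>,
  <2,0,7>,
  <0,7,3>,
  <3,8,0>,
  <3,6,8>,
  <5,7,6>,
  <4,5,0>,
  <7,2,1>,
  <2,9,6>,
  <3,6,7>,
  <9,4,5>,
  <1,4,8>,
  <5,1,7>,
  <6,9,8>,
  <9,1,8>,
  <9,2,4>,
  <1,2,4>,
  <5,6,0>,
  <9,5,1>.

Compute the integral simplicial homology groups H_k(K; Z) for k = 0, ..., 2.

K has 10 vertices, 30 edges, 20 triangles.
rank ∂_0 = 0, rank ∂_1 = 9 ⇒ b_0 = 10 − 0 − 9 = 1; all invariant factors of ∂_1 are 1 so no torsion. So H_0 = Z.
rank ∂_1 = 9, rank ∂_2 = 20 ⇒ b_1 = 30 − 9 − 20 = 1; ∂_2 has invariant factor(s) [2] giving torsion. So H_1 = Z ⊕ Z/2.
rank ∂_2 = 20, rank ∂_3 = 0 ⇒ b_2 = 20 − 20 − 0 = 0. So H_2 = 0.

H_0 ≅ Z,  H_1 ≅ Z ⊕ Z/2,  H_2 = 0.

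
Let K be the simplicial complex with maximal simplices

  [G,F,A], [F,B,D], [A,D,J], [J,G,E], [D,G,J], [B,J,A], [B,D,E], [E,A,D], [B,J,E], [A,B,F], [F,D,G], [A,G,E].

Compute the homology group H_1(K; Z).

H_1 ≅ Z/2.

We work with the vertex ordering A < B < D < E < F < G < J. The simplices of K, each written with vertices in increasing order, are:

  0-simplices (7): A, B, D, E, F, G, J
  1-simplices (18): AB, AD, AE, AF, AG, AJ, BD, BE, BF, BJ, DE, DF, DG, DJ, EG, EJ, FG, GJ
  2-simplices (12): ABF, ABJ, ADE, ADJ, AEG, AFG, BDE, BDF, BEJ, DFG, DGJ, EGJ

giving chain groups C_0 ≅ Z^7, C_1 ≅ Z^18, C_2 ≅ Z^12.

Boundary ∂_1: C_1 → C_0 is given by ∂[p,q] = [q] − [p].
This gives a 7×18 integer matrix of rank 6; reducing to Smith normal form yields diagonal entries (1,1,1,1,1,1).

Boundary ∂_2: C_2 → C_1 sends each 2-simplex [p,q,r] to [q,r] − [p,r] + [p,q]. For instance
  ∂BDF = DF − BF + BD,
  ∂ABF = BF − AF + AB.
As a 18×12 matrix over Z this has rank 12, with invariant factors (1,1,1,1,1,1,1,1,1,1,1,2).

From H_k ≅ ker(∂_k) / im(∂_{k+1}) we obtain:

  H_1: rank ker ∂_1 − rank ∂_2 = (18 − 6) − 12 = 0, and ∂_2 has invariant factor 2 > 1, so H_1 ≅ Z/2.

(K is a triangulation of the real projective plane RP^2.)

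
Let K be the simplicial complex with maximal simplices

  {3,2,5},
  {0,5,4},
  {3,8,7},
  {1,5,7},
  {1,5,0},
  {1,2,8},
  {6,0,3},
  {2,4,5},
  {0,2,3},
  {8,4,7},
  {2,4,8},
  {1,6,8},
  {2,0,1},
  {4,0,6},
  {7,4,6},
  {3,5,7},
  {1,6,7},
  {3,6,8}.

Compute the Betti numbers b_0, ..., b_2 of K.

b_0 = 1, b_1 = 1, b_2 = 0.

K has 9 vertices, 27 edges, 18 triangles.
rank ∂_0 = 0, rank ∂_1 = 8 ⇒ b_0 = 9 − 0 − 8 = 1; all invariant factors of ∂_1 are 1 so no torsion. So H_0 ≅ Z.
rank ∂_1 = 8, rank ∂_2 = 18 ⇒ b_1 = 27 − 8 − 18 = 1; ∂_2 has invariant factor(s) [2] giving torsion. So H_1 ≅ Z ⊕ Z/2Z.
rank ∂_2 = 18, rank ∂_3 = 0 ⇒ b_2 = 18 − 18 − 0 = 0. So H_2 ≅ 0.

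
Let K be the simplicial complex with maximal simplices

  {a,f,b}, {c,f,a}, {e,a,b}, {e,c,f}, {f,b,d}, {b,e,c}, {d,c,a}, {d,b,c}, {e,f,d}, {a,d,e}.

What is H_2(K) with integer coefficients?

Order the vertices as a < b < c < d < e < f. Listing each simplex with vertices in this order, K has dimension 2 with simplices:

  0-simplices (6): a, b, c, d, e, f
  1-simplices (15): ab, ac, ad, ae, af, bc, bd, be, bf, cd, ce, cf, de, df, ef
  2-simplices (10): abe, abf, acd, acf, ade, bcd, bce, bdf, cef, def

so the chain groups are C_0 ≅ Z^6, C_1 ≅ Z^15, C_2 ≅ Z^10.

The boundary map ∂_1: C_1 → C_0 maps an edge to its endpoints' difference, ∂[p,q] = q − p. For instance
  ∂ce = e − c.
As a 6×15 matrix over Z this has rank 5, with invariant factors (1,1,1,1,1).

The boundary map ∂_2: C_2 → C_1 sends each 2-simplex [p,q,r] to [q,r] − [p,r] + [p,q]. For instance
  ∂def = ef − df + de,
  ∂acf = cf − af + ac.
The 15×10 boundary matrix has rank 10 and Smith normal form diag(1,1,1,1,1,1,1,1,1,2).

From H_k ≅ ker(∂_k) / im(∂_{k+1}) we obtain:

  H_2: rank ker ∂_2 − rank ∂_3 = (10 − 10) − 0 = 0, and there is no ∂_3, so H_2 ≅ 0.

(K is a triangulation of the real projective plane RP^2.)

H_2 = 0.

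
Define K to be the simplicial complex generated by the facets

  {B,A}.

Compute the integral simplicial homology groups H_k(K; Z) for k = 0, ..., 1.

H_0 ≅ Z,  H_1 = 0.

K has 2 vertices, 1 edge.
rank ∂_0 = 0, rank ∂_1 = 1 ⇒ b_0 = 2 − 0 − 1 = 1; all invariant factors of ∂_1 are 1 so no torsion. So H_0 = Z.
rank ∂_1 = 1, rank ∂_2 = 0 ⇒ b_1 = 1 − 1 − 0 = 0. So H_1 = 0.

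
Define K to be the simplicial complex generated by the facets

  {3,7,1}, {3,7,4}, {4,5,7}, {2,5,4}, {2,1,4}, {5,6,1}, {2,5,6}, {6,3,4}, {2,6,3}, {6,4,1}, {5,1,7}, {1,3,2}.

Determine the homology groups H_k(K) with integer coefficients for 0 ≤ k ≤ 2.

H_0 ≅ Z,  H_1 ≅ Z/2,  H_2 = 0.

Fix the vertex order 1 < 2 < 3 < 4 < 5 < 6 < 7 and write every simplex with vertices in increasing order. Then dim K = 2 and the simplices of K are:

  0-simplices (7): [1], [2], [3], [4], [5], [6], [7]
  1-simplices (18): [1,2], [1,3], [1,4], [1,5], [1,6], [1,7], [2,3], [2,4], [2,5], [2,6], [3,4], [3,6], [3,7], [4,5], [4,6], [4,7], [5,6], [5,7]
  2-simplices (12): [1,2,3], [1,2,4], [1,3,7], [1,4,6], [1,5,6], [1,5,7], [2,3,6], [2,4,5], [2,5,6], [3,4,6], [3,4,7], [4,5,7]

Hence C_0 ≅ Z^7, C_1 ≅ Z^18, C_2 ≅ Z^12.

∂_1: C_1 → C_0 sends each edge [p,q] (with p < q) to q − p. For instance
  ∂[2,4] = [4] − [2].
As a 7×18 matrix over Z this has rank 6, with invariant factors (1,1,1,1,1,1).

The boundary map ∂_2: C_2 → C_1 maps a triangle to the signed sum of its edges. For instance
  ∂[2,5,6] = [5,6] − [2,6] + [2,5],
  ∂[3,4,7] = [4,7] − [3,7] + [3,4].
As a 18×12 matrix over Z this has rank 12, with invariant factors (1,1,1,1,1,1,1,1,1,1,1,2).

Now H_k = ker ∂_k / im ∂_{k+1}, so:

  H_0: rank C_0 − rank ∂_1 = 7 − 6 = 1, and the invariant factors of ∂_1 are all 1, so H_0 = Z.
  H_1: rank ker ∂_1 − rank ∂_2 = (18 − 6) − 12 = 0, and ∂_2 has invariant factor 2 > 1, so H_1 = Z/2.
  H_2: rank ker ∂_2 − rank ∂_3 = (12 − 12) − 0 = 0, and there is no ∂_3, so H_2 = 0.

(K is a triangulation of the real projective plane RP^2.)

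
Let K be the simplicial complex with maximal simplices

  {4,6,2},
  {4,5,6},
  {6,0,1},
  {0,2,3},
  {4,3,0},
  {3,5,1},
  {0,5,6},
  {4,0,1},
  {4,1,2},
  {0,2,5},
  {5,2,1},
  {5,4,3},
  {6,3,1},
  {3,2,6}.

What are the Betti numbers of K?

b_0 = 1, b_1 = 2, b_2 = 1.

Fix the vertex order 0 < 1 < 2 < 3 < 4 < 5 < 6 and write every simplex with vertices in increasing order. Then dim K = 2 and the simplices of K are:

  0-simplices (7): [0], [1], [2], [3], [4], [5], [6]
  1-simplices (21): [0,1], [0,2], [0,3], [0,4], [0,5], [0,6], [1,2], [1,3], [1,4], [1,5], [1,6], [2,3], [2,4], [2,5], [2,6], [3,4], [3,5], [3,6], [4,5], [4,6], [5,6]
  2-simplices (14): [0,1,4], [0,1,6], [0,2,3], [0,2,5], [0,3,4], [0,5,6], [1,2,4], [1,2,5], [1,3,5], [1,3,6], [2,3,6], [2,4,6], [3,4,5], [4,5,6]

Hence C_0 ≅ Z^7, C_1 ≅ Z^21, C_2 ≅ Z^14.

Boundary ∂_1: C_1 → C_0 is given by ∂[p,q] = [q] − [p].
As a 7×21 matrix over Z this has rank 6, with invariant factors (1,1,1,1,1,1).

Boundary ∂_2: C_2 → C_1 sends each 2-simplex [p,q,r] to [q,r] − [p,r] + [p,q]. For instance
  ∂[0,1,6] = [1,6] − [0,6] + [0,1],
  ∂[2,3,6] = [3,6] − [2,6] + [2,3].
As a 21×14 matrix over Z this has rank 13, with invariant factors (1,1,1,1,1,1,1,1,1,1,1,1,1).

Reading off H_k = ker ∂_k / im ∂_{k+1}:

  H_0: rank C_0 − rank ∂_1 = 7 − 6 = 1, and the invariant factors of ∂_1 are all 1, so H_0 ≅ Z.
  H_1: rank ker ∂_1 − rank ∂_2 = (21 − 6) − 13 = 2, and the invariant factors of ∂_2 are all 1, so H_1 ≅ Z^2.
  H_2: rank ker ∂_2 − rank ∂_3 = (14 − 13) − 0 = 1, and there is no ∂_3, so H_2 ≅ Z.

(K is a triangulation of the torus T^2.)

Hence the Betti numbers are b_0 = 1, b_1 = 2, b_2 = 1.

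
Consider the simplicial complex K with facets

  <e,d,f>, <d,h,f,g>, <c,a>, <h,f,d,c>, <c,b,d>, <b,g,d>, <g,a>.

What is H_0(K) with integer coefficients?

H_0 ≅ Z.

Take the total order a < b < c < d < e < f < g < h on the vertex set. Then K (dimension 3) consists of the simplices:

  0-simplices (8): a, b, c, d, e, f, g, h
  1-simplices (16): ac, ag, bc, bd, bg, cd, cf, ch, de, df, dg, dh, ef, fg, fh, gh
  2-simplices (10): bcd, bdg, cdf, cdh, cfh, def, dfg, dfh, dgh, fgh
  3-simplices (2): cdfh, dfgh

Hence C_0 ≅ Z^8, C_1 ≅ Z^16, C_2 ≅ Z^10, C_3 ≅ Z^2.

∂_1: C_1 → C_0 maps an edge to its endpoints' difference, ∂[p,q] = q − p.
The resulting 8×16 matrix has rank 7, and its Smith normal form has invariant factors (1,1,1,1,1,1,1).

The boundary map ∂_2: C_2 → C_1 sends each 2-simplex [p,q,r] to [q,r] − [p,r] + [p,q]. For instance
  ∂dfg = fg − dg + df,
  ∂fgh = gh − fh + fg.
The 16×10 boundary matrix has rank 8 and Smith normal form diag(1,1,1,1,1,1,1,1).

∂_3: C_3 → C_2 sends each 3-simplex σ to the alternating sum Σ_i (−1)^i (σ with its i-th vertex removed). For instance
  ∂cdfh = dfh − cfh + cdh − cdf,
  ∂dfgh = fgh − dgh + dfh − dfg.
As a 10×2 matrix over Z this has rank 2, with invariant factors (1,1).

Now H_k = ker ∂_k / im ∂_{k+1}, so:

  H_0: rank C_0 − rank ∂_1 = 8 − 7 = 1, and the invariant factors of ∂_1 are all 1, so H_0 = Z.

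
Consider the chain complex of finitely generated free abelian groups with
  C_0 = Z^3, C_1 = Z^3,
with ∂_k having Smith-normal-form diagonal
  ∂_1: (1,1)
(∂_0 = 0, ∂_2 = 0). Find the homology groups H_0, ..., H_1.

H_0: b_0 = 3 − 0 − 2 = 1; torsion from ∂_1 factors > 1: none. So H_0 ≅ Z.
H_1: b_1 = 3 − 2 − 0 = 1; torsion from ∂_2 factors > 1: none. So H_1 ≅ Z.

H_0 ≅ Z,  H_1 ≅ Z.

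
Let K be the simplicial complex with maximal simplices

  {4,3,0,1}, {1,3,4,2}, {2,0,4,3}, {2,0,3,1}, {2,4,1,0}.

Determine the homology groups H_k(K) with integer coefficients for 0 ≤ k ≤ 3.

H_0 = Z,  H_1 = 0,  H_2 = 0,  H_3 = Z.

Fix the vertex order 0 < 1 < 2 < 3 < 4 and write every simplex with vertices in increasing order. Then dim K = 3 and the simplices of K are:

  0-simplices (5): [0], [1], [2], [3], [4]
  1-simplices (10): [0,1], [0,2], [0,3], [0,4], [1,2], [1,3], [1,4], [2,3], [2,4], [3,4]
  2-simplices (10): [0,1,2], [0,1,3], [0,1,4], [0,2,3], [0,2,4], [0,3,4], [1,2,3], [1,2,4], [1,3,4], [2,3,4]
  3-simplices (5): [0,1,2,3], [0,1,2,4], [0,1,3,4], [0,2,3,4], [1,2,3,4]

giving chain groups C_0 ≅ Z^5, C_1 ≅ Z^10, C_2 ≅ Z^10, C_3 ≅ Z^5.

∂_1: C_1 → C_0 is given by ∂[p,q] = [q] − [p]. For instance
  ∂[0,1] = [1] − [0].
The resulting 5×10 matrix has rank 4, and its Smith normal form has invariant factors (1,1,1,1).

Boundary ∂_2: C_2 → C_1 acts by ∂[p,q,r] = [q,r] − [p,r] + [p,q]. For instance
  ∂[2,3,4] = [3,4] − [2,4] + [2,3],
  ∂[1,2,3] = [2,3] − [1,3] + [1,2].
The 10×10 boundary matrix has rank 6 and Smith normal form diag(1,1,1,1,1,1).

The boundary map ∂_3: C_3 → C_2 sends each 3-simplex σ to the alternating sum Σ_i (−1)^i (σ with its i-th vertex removed). For instance
  ∂[0,2,3,4] = [2,3,4] − [0,3,4] + [0,2,4] − [0,2,3],
  ∂[1,2,3,4] = [2,3,4] − [1,3,4] + [1,2,4] − [1,2,3].
The 10×5 boundary matrix has rank 4 and Smith normal form diag(1,1,1,1).

Computing H_k = (kernel of ∂_k) / (image of ∂_{k+1}):

  H_0: rank C_0 − rank ∂_1 = 5 − 4 = 1, and the invariant factors of ∂_1 are all 1, so H_0 = Z.
  H_1: rank ker ∂_1 − rank ∂_2 = (10 − 4) − 6 = 0, and the invariant factors of ∂_2 are all 1, so H_1 = 0.
  H_2: rank ker ∂_2 − rank ∂_3 = (10 − 6) − 4 = 0, and the invariant factors of ∂_3 are all 1, so H_2 = 0.
  H_3: rank ker ∂_3 − rank ∂_4 = (5 − 4) − 0 = 1, and there is no ∂_4, so H_3 = Z.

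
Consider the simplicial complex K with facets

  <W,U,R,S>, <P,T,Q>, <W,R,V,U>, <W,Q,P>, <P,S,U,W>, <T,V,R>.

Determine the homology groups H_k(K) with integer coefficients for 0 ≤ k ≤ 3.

K has 8 vertices, 18 edges, 13 triangles, 3 3-simplices.
rank ∂_0 = 0, rank ∂_1 = 7 ⇒ b_0 = 8 − 0 − 7 = 1; all invariant factors of ∂_1 are 1 so no torsion. So H_0 ≅ Z.
rank ∂_1 = 7, rank ∂_2 = 10 ⇒ b_1 = 18 − 7 − 10 = 1; all invariant factors of ∂_2 are 1 so no torsion. So H_1 ≅ Z.
rank ∂_2 = 10, rank ∂_3 = 3 ⇒ b_2 = 13 − 10 − 3 = 0; all invariant factors of ∂_3 are 1 so no torsion. So H_2 ≅ 0.
rank ∂_3 = 3, rank ∂_4 = 0 ⇒ b_3 = 3 − 3 − 0 = 0. So H_3 ≅ 0.

H_0 ≅ Z,  H_1 ≅ Z,  H_2 = 0,  H_3 = 0.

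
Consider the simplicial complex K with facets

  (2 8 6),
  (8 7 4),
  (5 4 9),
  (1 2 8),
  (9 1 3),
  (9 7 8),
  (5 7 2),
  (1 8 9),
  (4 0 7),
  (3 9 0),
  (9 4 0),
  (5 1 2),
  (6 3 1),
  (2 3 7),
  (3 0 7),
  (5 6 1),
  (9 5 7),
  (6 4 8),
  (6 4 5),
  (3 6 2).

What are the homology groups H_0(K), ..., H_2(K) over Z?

We work with the vertex ordering 0 < 1 < 2 < 3 < 4 < 5 < 6 < 7 < 8 < 9. The simplices of K, each written with vertices in increasing order, are:

  0-simplices (10): [0], [1], [2], [3], [4], [5], [6], [7], [8], [9]
  1-simplices (30): (30 of them)
  2-simplices (20): (20 of them)

so the chain groups are C_0 ≅ Z^10, C_1 ≅ Z^30, C_2 ≅ Z^20.

∂_1: C_1 → C_0 sends each edge [p,q] (with p < q) to q − p. For instance
  ∂[4,6] = [6] − [4].
This gives a 10×30 integer matrix of rank 9; reducing to Smith normal form yields diagonal entries (1,1,1,1,1,1,1,1,1).

The boundary map ∂_2: C_2 → C_1 maps a triangle to the signed sum of its edges. For instance
  ∂[5,7,9] = [7,9] − [5,9] + [5,7],
  ∂[1,5,6] = [5,6] − [1,6] + [1,5].
As a 30×20 matrix over Z this has rank 20, with invariant factors (1,1,1,1,1,1,1,1,1,1,1,1,1,1,1,1,1,1,1,2).

Computing H_k = (kernel of ∂_k) / (image of ∂_{k+1}):

  H_0: rank C_0 − rank ∂_1 = 10 − 9 = 1, and the invariant factors of ∂_1 are all 1, so H_0 ≅ Z.
  H_1: rank ker ∂_1 − rank ∂_2 = (30 − 9) − 20 = 1, and ∂_2 has invariant factor 2 > 1, so H_1 ≅ Z × Z/2.
  H_2: rank ker ∂_2 − rank ∂_3 = (20 − 20) − 0 = 0, and there is no ∂_3, so H_2 ≅ 0.

As a check, the Euler characteristic is 10 − 30 + 20 = 0, which agrees with 1 − 1 + 0 = 0.

H_0 ≅ Z,  H_1 ≅ Z × Z/2,  H_2 = 0.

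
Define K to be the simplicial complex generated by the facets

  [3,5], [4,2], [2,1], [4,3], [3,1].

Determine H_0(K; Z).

Take the total order 1 < 2 < 3 < 4 < 5 on the vertex set. Then K (dimension 1) consists of the simplices:

  0-simplices (5): [1], [2], [3], [4], [5]
  1-simplices (5): [1,2], [1,3], [2,4], [3,4], [3,5]

giving chain groups C_0 ≅ Z^5, C_1 ≅ Z^5.

∂_1: C_1 → C_0 is given by ∂[p,q] = [q] − [p].
The resulting 5×5 matrix has rank 4, and its Smith normal form has invariant factors (1,1,1,1).

Reading off H_k = ker ∂_k / im ∂_{k+1}:

  H_0: rank C_0 − rank ∂_1 = 5 − 4 = 1, and the invariant factors of ∂_1 are all 1, so H_0 = Z.

H_0 ≅ Z.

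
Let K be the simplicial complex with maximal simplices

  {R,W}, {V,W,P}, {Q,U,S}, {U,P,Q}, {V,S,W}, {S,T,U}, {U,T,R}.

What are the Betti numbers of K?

We work with the vertex ordering P < Q < R < S < T < U < V < W. The simplices of K, each written with vertices in increasing order, are:

  0-simplices (8): P, Q, R, S, T, U, V, W
  1-simplices (15): PQ, PU, PV, PW, QS, QU, RT, RU, RW, ST, SU, SV, SW, TU, VW
  2-simplices (6): PQU, PVW, QSU, RTU, STU, SVW

Hence C_0 ≅ Z^8, C_1 ≅ Z^15, C_2 ≅ Z^6.

∂_1: C_1 → C_0 sends each edge [p,q] (with p < q) to q − p. For instance
  ∂QU = U − Q.
This gives a 8×15 integer matrix of rank 7; reducing to Smith normal form yields diagonal entries (1,1,1,1,1,1,1).

Boundary ∂_2: C_2 → C_1 maps a triangle to the signed sum of its edges. For instance
  ∂QSU = SU − QU + QS,
  ∂RTU = TU − RU + RT.
As a 15×6 matrix over Z this has rank 6, with invariant factors (1,1,1,1,1,1).

Now H_k = ker ∂_k / im ∂_{k+1}, so:

  H_0: rank C_0 − rank ∂_1 = 8 − 7 = 1, and the invariant factors of ∂_1 are all 1, so H_0 ≅ Z.
  H_1: rank ker ∂_1 − rank ∂_2 = (15 − 7) − 6 = 2, and the invariant factors of ∂_2 are all 1, so H_1 ≅ Z^2.
  H_2: rank ker ∂_2 − rank ∂_3 = (6 − 6) − 0 = 0, and there is no ∂_3, so H_2 ≅ 0.

Hence the Betti numbers are b_0 = 1, b_1 = 2, b_2 = 0.

b_0 = 1, b_1 = 2, b_2 = 0.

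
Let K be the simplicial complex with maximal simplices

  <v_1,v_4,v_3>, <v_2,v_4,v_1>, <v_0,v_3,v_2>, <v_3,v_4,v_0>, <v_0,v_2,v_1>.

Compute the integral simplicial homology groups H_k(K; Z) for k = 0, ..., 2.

K has 5 vertices, 10 edges, 5 triangles.
rank ∂_0 = 0, rank ∂_1 = 4 ⇒ b_0 = 5 − 0 − 4 = 1; all invariant factors of ∂_1 are 1 so no torsion. So H_0 ≅ Z.
rank ∂_1 = 4, rank ∂_2 = 5 ⇒ b_1 = 10 − 4 − 5 = 1; all invariant factors of ∂_2 are 1 so no torsion. So H_1 ≅ Z.
rank ∂_2 = 5, rank ∂_3 = 0 ⇒ b_2 = 5 − 5 − 0 = 0. So H_2 ≅ 0.

H_0 ≅ Z,  H_1 ≅ Z,  H_2 = 0.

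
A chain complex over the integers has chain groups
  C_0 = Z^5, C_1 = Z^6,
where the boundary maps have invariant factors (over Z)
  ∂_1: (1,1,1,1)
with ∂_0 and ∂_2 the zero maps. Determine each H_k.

H_0: b_0 = 5 − 0 − 4 = 1; torsion from ∂_1 factors > 1: none. So H_0 = Z.
H_1: b_1 = 6 − 4 − 0 = 2; torsion from ∂_2 factors > 1: none. So H_1 = Z^2.

H_0 = Z,  H_1 = Z^2.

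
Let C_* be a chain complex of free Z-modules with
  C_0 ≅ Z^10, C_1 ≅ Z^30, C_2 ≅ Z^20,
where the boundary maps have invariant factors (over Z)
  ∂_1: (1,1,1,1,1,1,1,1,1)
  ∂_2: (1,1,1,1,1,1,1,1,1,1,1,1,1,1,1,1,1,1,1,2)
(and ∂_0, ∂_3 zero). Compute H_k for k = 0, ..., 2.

H_0: b_0 = 10 − 0 − 9 = 1; torsion from ∂_1 factors > 1: none. So H_0 = Z.
H_1: b_1 = 30 − 9 − 20 = 1; torsion from ∂_2 factors > 1: [2]. So H_1 = Z ⊕ Z/2Z.
H_2: b_2 = 20 − 20 − 0 = 0; torsion from ∂_3 factors > 1: none. So H_2 = 0.

H_0 = Z,  H_1 = Z ⊕ Z/2Z,  H_2 = 0.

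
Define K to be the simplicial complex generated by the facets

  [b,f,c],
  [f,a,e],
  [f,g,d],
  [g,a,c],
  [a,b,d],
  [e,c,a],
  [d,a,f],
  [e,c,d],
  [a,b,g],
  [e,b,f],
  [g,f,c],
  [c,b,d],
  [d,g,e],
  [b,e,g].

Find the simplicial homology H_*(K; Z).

K has 7 vertices, 21 edges, 14 triangles.
rank ∂_0 = 0, rank ∂_1 = 6 ⇒ b_0 = 7 − 0 − 6 = 1; all invariant factors of ∂_1 are 1 so no torsion. So H_0 ≅ Z.
rank ∂_1 = 6, rank ∂_2 = 13 ⇒ b_1 = 21 − 6 − 13 = 2; all invariant factors of ∂_2 are 1 so no torsion. So H_1 ≅ Z^2.
rank ∂_2 = 13, rank ∂_3 = 0 ⇒ b_2 = 14 − 13 − 0 = 1. So H_2 ≅ Z.

H_0 = Z,  H_1 = Z^2,  H_2 = Z.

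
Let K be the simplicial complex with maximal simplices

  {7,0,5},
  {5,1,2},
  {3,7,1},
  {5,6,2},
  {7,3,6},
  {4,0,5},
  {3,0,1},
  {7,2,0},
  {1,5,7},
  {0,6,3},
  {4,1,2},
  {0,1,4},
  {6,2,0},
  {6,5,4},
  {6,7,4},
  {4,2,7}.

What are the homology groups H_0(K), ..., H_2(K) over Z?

H_0 ≅ Z,  H_1 ≅ Z^2,  H_2 ≅ Z.

Take the total order 0 < 1 < 2 < 3 < 4 < 5 < 6 < 7 on the vertex set. Then K (dimension 2) consists of the simplices:

  0-simplices (8): [0], [1], [2], [3], [4], [5], [6], [7]
  1-simplices (24): (24 of them)
  2-simplices (16): [0,1,3], [0,1,4], [0,2,6], [0,2,7], [0,3,6], [0,4,5], [0,5,7], [1,2,4], [1,2,5], [1,3,7], [1,5,7], [2,4,7], [2,5,6], [3,6,7], [4,5,6], [4,6,7]

Hence C_0 ≅ Z^8, C_1 ≅ Z^24, C_2 ≅ Z^16.

The boundary map ∂_1: C_1 → C_0 sends each edge [p,q] (with p < q) to q − p. For instance
  ∂[1,5] = [5] − [1].
The resulting 8×24 matrix has rank 7, and its Smith normal form has invariant factors (1,1,1,1,1,1,1).

The boundary map ∂_2: C_2 → C_1 acts by ∂[p,q,r] = [q,r] − [p,r] + [p,q]. For instance
  ∂[2,4,7] = [4,7] − [2,7] + [2,4],
  ∂[1,3,7] = [3,7] − [1,7] + [1,3].
As a 24×16 matrix over Z this has rank 15, with invariant factors (1,1,1,1,1,1,1,1,1,1,1,1,1,1,1).

From H_k ≅ ker(∂_k) / im(∂_{k+1}) we obtain:

  H_0: rank C_0 − rank ∂_1 = 8 − 7 = 1, and the invariant factors of ∂_1 are all 1, so H_0 ≅ Z.
  H_1: rank ker ∂_1 − rank ∂_2 = (24 − 7) − 15 = 2, and the invariant factors of ∂_2 are all 1, so H_1 ≅ Z^2.
  H_2: rank ker ∂_2 − rank ∂_3 = (16 − 15) − 0 = 1, and there is no ∂_3, so H_2 ≅ Z.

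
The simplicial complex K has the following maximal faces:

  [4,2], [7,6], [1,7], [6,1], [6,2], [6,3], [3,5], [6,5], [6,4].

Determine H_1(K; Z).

K has 7 vertices, 9 edges.
rank ∂_1 = 6, rank ∂_2 = 0 ⇒ b_1 = 9 − 6 − 0 = 3. So H_1 = Z^3.

H_1 ≅ Z^3.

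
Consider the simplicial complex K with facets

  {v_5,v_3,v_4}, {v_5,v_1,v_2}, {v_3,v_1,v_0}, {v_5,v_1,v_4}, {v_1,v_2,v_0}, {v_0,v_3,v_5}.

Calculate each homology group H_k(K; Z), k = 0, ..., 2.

We work with the vertex ordering v_0 < v_1 < v_2 < v_3 < v_4 < v_5. The simplices of K, each written with vertices in increasing order, are:

  0-simplices (6): [v_0], [v_1], [v_2], [v_3], [v_4], [v_5]
  1-simplices (12): [v_0,v_1], [v_0,v_2], [v_0,v_3], [v_0,v_5], [v_1,v_2], [v_1,v_3], [v_1,v_4], [v_1,v_5], [v_2,v_5], [v_3,v_4], [v_3,v_5], [v_4,v_5]
  2-simplices (6): [v_0,v_1,v_2], [v_0,v_1,v_3], [v_0,v_3,v_5], [v_1,v_2,v_5], [v_1,v_4,v_5], [v_3,v_4,v_5]

Hence C_0 ≅ Z^6, C_1 ≅ Z^12, C_2 ≅ Z^6.

Boundary ∂_1: C_1 → C_0 maps an edge to its endpoints' difference, ∂[p,q] = q − p. For instance
  ∂[v_3,v_5] = [v_5] − [v_3].
The resulting 6×12 matrix has rank 5, and its Smith normal form has invariant factors (1,1,1,1,1).

The boundary map ∂_2: C_2 → C_1 sends each 2-simplex [p,q,r] to [q,r] − [p,r] + [p,q]. For instance
  ∂[v_3,v_4,v_5] = [v_4,v_5] − [v_3,v_5] + [v_3,v_4],
  ∂[v_0,v_3,v_5] = [v_3,v_5] − [v_0,v_5] + [v_0,v_3].
This gives a 12×6 integer matrix of rank 6; reducing to Smith normal form yields diagonal entries (1,1,1,1,1,1).

Now H_k = ker ∂_k / im ∂_{k+1}, so:

  H_0: rank C_0 − rank ∂_1 = 6 − 5 = 1, and the invariant factors of ∂_1 are all 1, so H_0 ≅ Z.
  H_1: rank ker ∂_1 − rank ∂_2 = (12 − 5) − 6 = 1, and the invariant factors of ∂_2 are all 1, so H_1 ≅ Z.
  H_2: rank ker ∂_2 − rank ∂_3 = (6 − 6) − 0 = 0, and there is no ∂_3, so H_2 ≅ 0.

As a check, the Euler characteristic is 6 − 12 + 6 = 0, which agrees with 1 − 1 + 0 = 0.

H_0 ≅ Z,  H_1 ≅ Z,  H_2 = 0.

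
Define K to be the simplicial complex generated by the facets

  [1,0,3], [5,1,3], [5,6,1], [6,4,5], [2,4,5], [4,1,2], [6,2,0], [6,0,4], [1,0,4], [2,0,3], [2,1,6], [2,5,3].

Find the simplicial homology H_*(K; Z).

Order the vertices as 0 < 1 < 2 < 3 < 4 < 5 < 6. Listing each simplex with vertices in this order, K has dimension 2 with simplices:

  0-simplices (7): [0], [1], [2], [3], [4], [5], [6]
  1-simplices (18): [0,1], [0,2], [0,3], [0,4], [0,6], [1,2], [1,3], [1,4], [1,5], [1,6], [2,3], [2,4], [2,5], [2,6], [3,5], [4,5], [4,6], [5,6]
  2-simplices (12): [0,1,3], [0,1,4], [0,2,3], [0,2,6], [0,4,6], [1,2,4], [1,2,6], [1,3,5], [1,5,6], [2,3,5], [2,4,5], [4,5,6]

Hence C_0 ≅ Z^7, C_1 ≅ Z^18, C_2 ≅ Z^12.

The boundary map ∂_1: C_1 → C_0 sends each edge [p,q] (with p < q) to q − p.
The 7×18 boundary matrix has rank 6 and Smith normal form diag(1,1,1,1,1,1).

∂_2: C_2 → C_1 maps a triangle to the signed sum of its edges. For instance
  ∂[1,2,4] = [2,4] − [1,4] + [1,2],
  ∂[2,4,5] = [4,5] − [2,5] + [2,4].
The resulting 18×12 matrix has rank 12, and its Smith normal form has invariant factors (1,1,1,1,1,1,1,1,1,1,1,2).

Computing H_k = (kernel of ∂_k) / (image of ∂_{k+1}):

  H_0: rank C_0 − rank ∂_1 = 7 − 6 = 1, and the invariant factors of ∂_1 are all 1, so H_0 = Z.
  H_1: rank ker ∂_1 − rank ∂_2 = (18 − 6) − 12 = 0, and ∂_2 has invariant factor 2 > 1, so H_1 = Z/2.
  H_2: rank ker ∂_2 − rank ∂_3 = (12 − 12) − 0 = 0, and there is no ∂_3, so H_2 = 0.

H_0 = Z,  H_1 = Z/2,  H_2 = 0.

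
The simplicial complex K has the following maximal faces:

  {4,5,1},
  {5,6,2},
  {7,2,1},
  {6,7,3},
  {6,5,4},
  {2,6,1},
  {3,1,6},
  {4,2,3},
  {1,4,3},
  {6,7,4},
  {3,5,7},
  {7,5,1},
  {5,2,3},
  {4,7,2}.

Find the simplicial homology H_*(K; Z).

Fix the vertex order 1 < 2 < 3 < 4 < 5 < 6 < 7 and write every simplex with vertices in increasing order. Then dim K = 2 and the simplices of K are:

  0-simplices (7): [1], [2], [3], [4], [5], [6], [7]
  1-simplices (21): [1,2], [1,3], [1,4], [1,5], [1,6], [1,7], [2,3], [2,4], [2,5], [2,6], [2,7], [3,4], [3,5], [3,6], [3,7], [4,5], [4,6], [4,7], [5,6], [5,7], [6,7]
  2-simplices (14): [1,2,6], [1,2,7], [1,3,4], [1,3,6], [1,4,5], [1,5,7], [2,3,4], [2,3,5], [2,4,7], [2,5,6], [3,5,7], [3,6,7], [4,5,6], [4,6,7]

giving chain groups C_0 ≅ Z^7, C_1 ≅ Z^21, C_2 ≅ Z^14.

Boundary ∂_1: C_1 → C_0 maps an edge to its endpoints' difference, ∂[p,q] = q − p. For instance
  ∂[1,7] = [7] − [1].
As a 7×21 matrix over Z this has rank 6, with invariant factors (1,1,1,1,1,1).

Boundary ∂_2: C_2 → C_1 sends each 2-simplex [p,q,r] to [q,r] − [p,r] + [p,q]. For instance
  ∂[4,6,7] = [6,7] − [4,7] + [4,6],
  ∂[2,3,5] = [3,5] − [2,5] + [2,3].
As a 21×14 matrix over Z this has rank 13, with invariant factors (1,1,1,1,1,1,1,1,1,1,1,1,1).

Reading off H_k = ker ∂_k / im ∂_{k+1}:

  H_0: rank C_0 − rank ∂_1 = 7 − 6 = 1, and the invariant factors of ∂_1 are all 1, so H_0 ≅ Z.
  H_1: rank ker ∂_1 − rank ∂_2 = (21 − 6) − 13 = 2, and the invariant factors of ∂_2 are all 1, so H_1 ≅ Z^2.
  H_2: rank ker ∂_2 − rank ∂_3 = (14 − 13) − 0 = 1, and there is no ∂_3, so H_2 ≅ Z.

H_0 = Z,  H_1 = Z^2,  H_2 = Z.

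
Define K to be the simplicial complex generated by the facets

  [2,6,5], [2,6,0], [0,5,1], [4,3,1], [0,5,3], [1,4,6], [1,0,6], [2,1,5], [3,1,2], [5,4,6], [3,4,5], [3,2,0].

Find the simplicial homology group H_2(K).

We work with the vertex ordering 0 < 1 < 2 < 3 < 4 < 5 < 6. The simplices of K, each written with vertices in increasing order, are:

  0-simplices (7): [0], [1], [2], [3], [4], [5], [6]
  1-simplices (18): [0,1], [0,2], [0,3], [0,5], [0,6], [1,2], [1,3], [1,4], [1,5], [1,6], [2,3], [2,5], [2,6], [3,4], [3,5], [4,5], [4,6], [5,6]
  2-simplices (12): [0,1,5], [0,1,6], [0,2,3], [0,2,6], [0,3,5], [1,2,3], [1,2,5], [1,3,4], [1,4,6], [2,5,6], [3,4,5], [4,5,6]

so the chain groups are C_0 ≅ Z^7, C_1 ≅ Z^18, C_2 ≅ Z^12.

∂_1: C_1 → C_0 is given by ∂[p,q] = [q] − [p].
The 7×18 boundary matrix has rank 6 and Smith normal form diag(1,1,1,1,1,1).

The boundary map ∂_2: C_2 → C_1 sends each 2-simplex [p,q,r] to [q,r] − [p,r] + [p,q]. For instance
  ∂[1,2,3] = [2,3] − [1,3] + [1,2],
  ∂[4,5,6] = [5,6] − [4,6] + [4,5].
As a 18×12 matrix over Z this has rank 12, with invariant factors (1,1,1,1,1,1,1,1,1,1,1,2).

From H_k ≅ ker(∂_k) / im(∂_{k+1}) we obtain:

  H_2: rank ker ∂_2 − rank ∂_3 = (12 − 12) − 0 = 0, and there is no ∂_3, so H_2 ≅ 0.

H_2 = 0.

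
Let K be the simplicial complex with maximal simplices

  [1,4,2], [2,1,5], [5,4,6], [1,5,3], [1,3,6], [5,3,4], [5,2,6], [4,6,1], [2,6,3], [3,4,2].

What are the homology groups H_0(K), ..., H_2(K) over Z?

Order the vertices as 1 < 2 < 3 < 4 < 5 < 6. Listing each simplex with vertices in this order, K has dimension 2 with simplices:

  0-simplices (6): [1], [2], [3], [4], [5], [6]
  1-simplices (15): [1,2], [1,3], [1,4], [1,5], [1,6], [2,3], [2,4], [2,5], [2,6], [3,4], [3,5], [3,6], [4,5], [4,6], [5,6]
  2-simplices (10): [1,2,4], [1,2,5], [1,3,5], [1,3,6], [1,4,6], [2,3,4], [2,3,6], [2,5,6], [3,4,5], [4,5,6]

giving chain groups C_0 ≅ Z^6, C_1 ≅ Z^15, C_2 ≅ Z^10.

∂_1: C_1 → C_0 maps an edge to its endpoints' difference, ∂[p,q] = q − p.
As a 6×15 matrix over Z this has rank 5, with invariant factors (1,1,1,1,1).

The boundary map ∂_2: C_2 → C_1 acts by ∂[p,q,r] = [q,r] − [p,r] + [p,q]. For instance
  ∂[2,5,6] = [5,6] − [2,6] + [2,5],
  ∂[3,4,5] = [4,5] − [3,5] + [3,4].
The 15×10 boundary matrix has rank 10 and Smith normal form diag(1,1,1,1,1,1,1,1,1,2).

From H_k ≅ ker(∂_k) / im(∂_{k+1}) we obtain:

  H_0: rank C_0 − rank ∂_1 = 6 − 5 = 1, and the invariant factors of ∂_1 are all 1, so H_0 ≅ Z.
  H_1: rank ker ∂_1 − rank ∂_2 = (15 − 5) − 10 = 0, and ∂_2 has invariant factor 2 > 1, so H_1 ≅ Z/2Z.
  H_2: rank ker ∂_2 − rank ∂_3 = (10 − 10) − 0 = 0, and there is no ∂_3, so H_2 ≅ 0.

H_0 ≅ Z,  H_1 ≅ Z/2Z,  H_2 = 0.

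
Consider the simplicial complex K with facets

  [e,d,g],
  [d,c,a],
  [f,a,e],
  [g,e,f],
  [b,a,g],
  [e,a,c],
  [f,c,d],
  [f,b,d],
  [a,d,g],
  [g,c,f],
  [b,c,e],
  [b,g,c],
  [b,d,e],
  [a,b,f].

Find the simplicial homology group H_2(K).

Take the total order a < b < c < d < e < f < g on the vertex set. Then K (dimension 2) consists of the simplices:

  0-simplices (7): a, b, c, d, e, f, g
  1-simplices (21): ab, ac, ad, ae, af, ag, bc, bd, be, bf, bg, cd, ce, cf, cg, de, df, dg, ef, eg, fg
  2-simplices (14): abf, abg, acd, ace, adg, aef, bce, bcg, bde, bdf, cdf, cfg, deg, efg

Hence C_0 ≅ Z^7, C_1 ≅ Z^21, C_2 ≅ Z^14.

∂_1: C_1 → C_0 sends each edge [p,q] (with p < q) to q − p. For instance
  ∂cd = d − c.
The resulting 7×21 matrix has rank 6, and its Smith normal form has invariant factors (1,1,1,1,1,1).

Boundary ∂_2: C_2 → C_1 acts by ∂[p,q,r] = [q,r] − [p,r] + [p,q]. For instance
  ∂abf = bf − af + ab,
  ∂abg = bg − ag + ab.
The 21×14 boundary matrix has rank 13 and Smith normal form diag(1,1,1,1,1,1,1,1,1,1,1,1,1).

Now H_k = ker ∂_k / im ∂_{k+1}, so:

  H_2: rank ker ∂_2 − rank ∂_3 = (14 − 13) − 0 = 1, and there is no ∂_3, so H_2 = Z.

(K is a triangulation of the torus T^2.)

H_2 = Z.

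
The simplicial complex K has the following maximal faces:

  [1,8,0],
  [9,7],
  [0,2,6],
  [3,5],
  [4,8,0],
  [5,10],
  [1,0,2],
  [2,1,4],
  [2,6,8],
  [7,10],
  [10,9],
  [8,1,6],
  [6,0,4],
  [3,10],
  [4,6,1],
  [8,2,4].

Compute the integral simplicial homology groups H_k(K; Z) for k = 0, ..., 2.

Fix the vertex order 0 < 1 < 2 < 3 < 4 < 5 < 6 < 7 < 8 < 9 < 10 and write every simplex with vertices in increasing order. Then dim K = 2 and the simplices of K are:

  0-simplices (11): [0], [1], [2], [3], [4], [5], [6], [7], [8], [9], [10]
  1-simplices (21): [0,1], [0,2], [0,4], [0,6], [0,8], [1,2], [1,4], [1,6], [1,8], [2,4], [2,6], [2,8], [3,5], [3,10], [4,6], [4,8], [5,10], [6,8], [7,9], [7,10], [9,10]
  2-simplices (10): [0,1,2], [0,1,8], [0,2,6], [0,4,6], [0,4,8], [1,2,4], [1,4,6], [1,6,8], [2,4,8], [2,6,8]

so the chain groups are C_0 ≅ Z^11, C_1 ≅ Z^21, C_2 ≅ Z^10.

The boundary map ∂_1: C_1 → C_0 is given by ∂[p,q] = [q] − [p].
This gives a 11×21 integer matrix of rank 9; reducing to Smith normal form yields diagonal entries (1,1,1,1,1,1,1,1,1).

The boundary map ∂_2: C_2 → C_1 sends each 2-simplex [p,q,r] to [q,r] − [p,r] + [p,q]. For instance
  ∂[0,1,2] = [1,2] − [0,2] + [0,1],
  ∂[1,6,8] = [6,8] − [1,8] + [1,6].
The resulting 21×10 matrix has rank 10, and its Smith normal form has invariant factors (1,1,1,1,1,1,1,1,1,2).

Now H_k = ker ∂_k / im ∂_{k+1}, so:

  H_0: rank C_0 − rank ∂_1 = 11 − 9 = 2, and the invariant factors of ∂_1 are all 1, so H_0 = Z^2.
  H_1: rank ker ∂_1 − rank ∂_2 = (21 − 9) − 10 = 2, and ∂_2 has invariant factor 2 > 1, so H_1 = Z^2 ⊕ Z/2Z.
  H_2: rank ker ∂_2 − rank ∂_3 = (10 − 10) − 0 = 0, and there is no ∂_3, so H_2 = 0.

H_0 ≅ Z^2,  H_1 ≅ Z^2 ⊕ Z/2Z,  H_2 = 0.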